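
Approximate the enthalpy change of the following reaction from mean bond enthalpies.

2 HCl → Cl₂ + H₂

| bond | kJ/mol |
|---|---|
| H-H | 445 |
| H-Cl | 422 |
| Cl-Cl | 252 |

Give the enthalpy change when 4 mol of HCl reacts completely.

Bonds broken (reactants):
  H-Cl: 2 × 422 = 844
  Σ(broken) = 844 kJ
Bonds formed (products):
  Cl-Cl: 1 × 252 = 252
  H-H: 1 × 445 = 445
  Σ(formed) = 697 kJ
ΔH = Σ(broken) − Σ(formed) = 844 − 697 = +147 kJ
For 2× the reaction as written: 2 × (+147) = +294 kJ

ΔH = +294 kJ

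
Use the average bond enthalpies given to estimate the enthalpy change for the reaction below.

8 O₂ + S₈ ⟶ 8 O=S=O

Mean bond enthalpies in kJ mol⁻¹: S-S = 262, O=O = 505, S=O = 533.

Bonds broken (reactants):
  O=O: 8 × 505 = 4040
  S-S: 8 × 262 = 2096
  Σ(broken) = 6136 kJ
Bonds formed (products):
  S=O: 16 × 533 = 8528
  Σ(formed) = 8528 kJ
ΔH = Σ(broken) − Σ(formed) = 6136 − 8528 = −2392 kJ

ΔH ≈ −2392 kJ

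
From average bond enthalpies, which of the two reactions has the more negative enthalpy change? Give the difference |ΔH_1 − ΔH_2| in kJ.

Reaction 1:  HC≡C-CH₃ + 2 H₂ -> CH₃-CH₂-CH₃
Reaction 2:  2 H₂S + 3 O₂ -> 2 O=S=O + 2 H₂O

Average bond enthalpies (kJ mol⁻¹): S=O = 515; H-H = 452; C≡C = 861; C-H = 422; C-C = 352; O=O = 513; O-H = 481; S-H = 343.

Reaction 2, by 798 kJ

Reaction 1:
  Bonds broken (reactants):
    C≡C: 1 × 861 = 861
    C-C: 1 × 352 = 352
    C-H: 4 × 422 = 1688
    H-H: 2 × 452 = 904
    Σ(broken) = 3805 kJ
  Bonds formed (products):
    C-C: 2 × 352 = 704
    C-H: 8 × 422 = 3376
    Σ(formed) = 4080 kJ
  ΔH_1 = 3805 − 4080 = −275 kJ
Reaction 2:
  Bonds broken (reactants):
    O=O: 3 × 513 = 1539
    S-H: 4 × 343 = 1372
    Σ(broken) = 2911 kJ
  Bonds formed (products):
    O-H: 4 × 481 = 1924
    S=O: 4 × 515 = 2060
    Σ(formed) = 3984 kJ
  ΔH_2 = 2911 − 3984 = −1073 kJ
ΔH_1 − ΔH_2 = +798 kJ, so reaction 2 has the more negative ΔH; |ΔH_1 − ΔH_2| = 798 kJ.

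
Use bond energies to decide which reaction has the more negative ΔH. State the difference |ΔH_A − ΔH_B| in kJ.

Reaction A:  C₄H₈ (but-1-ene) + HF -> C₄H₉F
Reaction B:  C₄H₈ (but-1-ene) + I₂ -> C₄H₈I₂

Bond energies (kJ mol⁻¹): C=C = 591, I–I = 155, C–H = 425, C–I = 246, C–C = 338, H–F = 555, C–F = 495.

Reaction A:
  Bonds broken (reactants):
    C–C: 2 × 338 = 676
    C–H: 8 × 425 = 3400
    C=C: 1 × 591 = 591
    H–F: 1 × 555 = 555
    Σ(broken) = 5222 kJ
  Bonds formed (products):
    C–C: 3 × 338 = 1014
    C–F: 1 × 495 = 495
    C–H: 9 × 425 = 3825
    Σ(formed) = 5334 kJ
  ΔH_A = 5222 − 5334 = −112 kJ
Reaction B:
  Bonds broken (reactants):
    C–C: 2 × 338 = 676
    C–H: 8 × 425 = 3400
    C=C: 1 × 591 = 591
    I–I: 1 × 155 = 155
    Σ(broken) = 4822 kJ
  Bonds formed (products):
    C–C: 3 × 338 = 1014
    C–H: 8 × 425 = 3400
    C–I: 2 × 246 = 492
    Σ(formed) = 4906 kJ
  ΔH_B = 4822 − 4906 = −84 kJ
ΔH_A − ΔH_B = −28 kJ, so reaction A has the more negative ΔH; |ΔH_A − ΔH_B| = 28 kJ.

Reaction A, by 28 kJ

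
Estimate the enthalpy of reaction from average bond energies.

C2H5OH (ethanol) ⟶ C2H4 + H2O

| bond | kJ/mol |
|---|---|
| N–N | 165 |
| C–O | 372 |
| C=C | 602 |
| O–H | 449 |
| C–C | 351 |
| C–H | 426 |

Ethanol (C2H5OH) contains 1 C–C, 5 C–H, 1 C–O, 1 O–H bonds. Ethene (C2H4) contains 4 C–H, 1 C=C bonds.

Bonds broken (reactants):
  C–C: 1 × 351 = 351
  C–H: 5 × 426 = 2130
  C–O: 1 × 372 = 372
  O–H: 1 × 449 = 449
  Σ(broken) = 3302 kJ
Bonds formed (products):
  C–H: 4 × 426 = 1704
  C=C: 1 × 602 = 602
  O–H: 2 × 449 = 898
  Σ(formed) = 3204 kJ
ΔH = Σ(broken) − Σ(formed) = 3302 − 3204 = +98 kJ

ΔH ≈ +98 kJ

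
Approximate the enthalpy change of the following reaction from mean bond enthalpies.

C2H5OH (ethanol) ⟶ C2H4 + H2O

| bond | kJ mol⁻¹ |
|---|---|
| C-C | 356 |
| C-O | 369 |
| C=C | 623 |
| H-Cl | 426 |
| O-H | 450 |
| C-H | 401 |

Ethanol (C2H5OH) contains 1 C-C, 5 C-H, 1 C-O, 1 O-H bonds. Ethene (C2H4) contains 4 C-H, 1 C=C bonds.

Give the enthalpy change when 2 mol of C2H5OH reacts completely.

ΔH = +106 kJ

Bonds broken (reactants):
  C-C: 1 × 356 = 356
  C-H: 5 × 401 = 2005
  C-O: 1 × 369 = 369
  O-H: 1 × 450 = 450
  Σ(broken) = 3180 kJ
Bonds formed (products):
  C-H: 4 × 401 = 1604
  C=C: 1 × 623 = 623
  O-H: 2 × 450 = 900
  Σ(formed) = 3127 kJ
ΔH = Σ(broken) − Σ(formed) = 3180 − 3127 = +53 kJ
For 2× the reaction as written: 2 × (+53) = +106 kJ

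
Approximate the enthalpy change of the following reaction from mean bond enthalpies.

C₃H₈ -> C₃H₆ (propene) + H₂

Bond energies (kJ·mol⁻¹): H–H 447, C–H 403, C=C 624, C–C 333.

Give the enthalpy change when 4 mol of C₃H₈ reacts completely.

ΔH = +272 kJ

Bonds broken (reactants):
  C–C: 2 × 333 = 666
  C–H: 8 × 403 = 3224
  Σ(broken) = 3890 kJ
Bonds formed (products):
  C–C: 1 × 333 = 333
  C–H: 6 × 403 = 2418
  C=C: 1 × 624 = 624
  H–H: 1 × 447 = 447
  Σ(formed) = 3822 kJ
ΔH = Σ(broken) − Σ(formed) = 3890 − 3822 = +68 kJ
For 4× the reaction as written: 4 × (+68) = +272 kJ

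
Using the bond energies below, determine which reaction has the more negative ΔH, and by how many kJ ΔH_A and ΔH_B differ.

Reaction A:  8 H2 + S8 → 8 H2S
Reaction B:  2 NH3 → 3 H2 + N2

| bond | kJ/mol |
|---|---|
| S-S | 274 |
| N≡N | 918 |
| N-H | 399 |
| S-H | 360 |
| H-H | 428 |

Reaction A, by 336 kJ

Reaction A:
  Bonds broken (reactants):
    H-H: 8 × 428 = 3424
    S-S: 8 × 274 = 2192
    Σ(broken) = 5616 kJ
  Bonds formed (products):
    S-H: 16 × 360 = 5760
    Σ(formed) = 5760 kJ
  ΔH_A = 5616 − 5760 = −144 kJ
Reaction B:
  Bonds broken (reactants):
    N-H: 6 × 399 = 2394
    Σ(broken) = 2394 kJ
  Bonds formed (products):
    H-H: 3 × 428 = 1284
    N≡N: 1 × 918 = 918
    Σ(formed) = 2202 kJ
  ΔH_B = 2394 − 2202 = +192 kJ
ΔH_A − ΔH_B = −336 kJ, so reaction A has the more negative ΔH; |ΔH_A − ΔH_B| = 336 kJ.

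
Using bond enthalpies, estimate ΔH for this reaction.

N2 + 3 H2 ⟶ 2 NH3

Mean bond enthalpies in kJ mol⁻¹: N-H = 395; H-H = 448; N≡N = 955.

ΔH ≈ −71 kJ

Bonds broken (reactants):
  H-H: 3 × 448 = 1344
  N≡N: 1 × 955 = 955
  Σ(broken) = 2299 kJ
Bonds formed (products):
  N-H: 6 × 395 = 2370
  Σ(formed) = 2370 kJ
ΔH = Σ(broken) − Σ(formed) = 2299 − 2370 = −71 kJ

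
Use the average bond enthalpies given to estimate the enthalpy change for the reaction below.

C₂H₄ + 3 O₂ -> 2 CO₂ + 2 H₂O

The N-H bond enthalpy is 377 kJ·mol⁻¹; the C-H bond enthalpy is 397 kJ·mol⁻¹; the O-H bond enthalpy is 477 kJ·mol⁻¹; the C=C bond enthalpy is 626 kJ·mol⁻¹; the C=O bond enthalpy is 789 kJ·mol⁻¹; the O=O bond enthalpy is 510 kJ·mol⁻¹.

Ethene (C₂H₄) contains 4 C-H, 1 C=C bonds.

ΔH ≈ −1320 kJ

Bonds broken (reactants):
  C-H: 4 × 397 = 1588
  C=C: 1 × 626 = 626
  O=O: 3 × 510 = 1530
  Σ(broken) = 3744 kJ
Bonds formed (products):
  C=O: 4 × 789 = 3156
  O-H: 4 × 477 = 1908
  Σ(formed) = 5064 kJ
ΔH = Σ(broken) − Σ(formed) = 3744 − 5064 = −1320 kJ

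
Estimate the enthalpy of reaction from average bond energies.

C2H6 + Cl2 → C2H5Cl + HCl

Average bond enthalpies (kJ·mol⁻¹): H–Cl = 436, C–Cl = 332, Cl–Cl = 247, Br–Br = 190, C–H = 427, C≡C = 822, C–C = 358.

Bonds broken (reactants):
  C–C: 1 × 358 = 358
  C–H: 6 × 427 = 2562
  Cl–Cl: 1 × 247 = 247
  Σ(broken) = 3167 kJ
Bonds formed (products):
  C–C: 1 × 358 = 358
  C–Cl: 1 × 332 = 332
  C–H: 5 × 427 = 2135
  H–Cl: 1 × 436 = 436
  Σ(formed) = 3261 kJ
ΔH = Σ(broken) − Σ(formed) = 3167 − 3261 = −94 kJ

ΔH ≈ −94 kJ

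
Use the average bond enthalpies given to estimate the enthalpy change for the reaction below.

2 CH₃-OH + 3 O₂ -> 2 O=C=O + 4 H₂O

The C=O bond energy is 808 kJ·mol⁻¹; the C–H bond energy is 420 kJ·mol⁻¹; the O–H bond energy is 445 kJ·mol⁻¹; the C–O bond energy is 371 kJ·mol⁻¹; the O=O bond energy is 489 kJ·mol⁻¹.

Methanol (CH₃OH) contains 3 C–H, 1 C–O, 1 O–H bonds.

Bonds broken (reactants):
  C–H: 6 × 420 = 2520
  C–O: 2 × 371 = 742
  O–H: 2 × 445 = 890
  O=O: 3 × 489 = 1467
  Σ(broken) = 5619 kJ
Bonds formed (products):
  C=O: 4 × 808 = 3232
  O–H: 8 × 445 = 3560
  Σ(formed) = 6792 kJ
ΔH = Σ(broken) − Σ(formed) = 5619 − 6792 = −1173 kJ

ΔH ≈ −1173 kJ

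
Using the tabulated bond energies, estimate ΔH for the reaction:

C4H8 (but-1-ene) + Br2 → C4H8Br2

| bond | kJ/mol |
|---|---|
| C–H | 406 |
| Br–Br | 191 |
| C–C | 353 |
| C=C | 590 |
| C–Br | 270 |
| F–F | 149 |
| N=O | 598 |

ΔH ≈ −112 kJ

Bonds broken (reactants):
  Br–Br: 1 × 191 = 191
  C–C: 2 × 353 = 706
  C–H: 8 × 406 = 3248
  C=C: 1 × 590 = 590
  Σ(broken) = 4735 kJ
Bonds formed (products):
  C–Br: 2 × 270 = 540
  C–C: 3 × 353 = 1059
  C–H: 8 × 406 = 3248
  Σ(formed) = 4847 kJ
ΔH = Σ(broken) − Σ(formed) = 4735 − 4847 = −112 kJ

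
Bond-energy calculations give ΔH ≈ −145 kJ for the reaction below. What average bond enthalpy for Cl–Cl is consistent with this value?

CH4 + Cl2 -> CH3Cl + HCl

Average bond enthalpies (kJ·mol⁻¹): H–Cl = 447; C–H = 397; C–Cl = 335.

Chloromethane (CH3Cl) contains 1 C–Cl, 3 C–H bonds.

Let D be the Cl–Cl bond energy.
Σ(broken) = 4×397 + 1×D = 1588 + D
Σ(formed) = 1×335 + 3×397 + 1×447 = 1973
ΔH = Σ(broken) − Σ(formed) = (1588 + D) − (1973) = −385 + D
Setting this equal to −145 kJ gives D = 240 kJ/mol.

D(Cl–Cl) ≈ 240 kJ/mol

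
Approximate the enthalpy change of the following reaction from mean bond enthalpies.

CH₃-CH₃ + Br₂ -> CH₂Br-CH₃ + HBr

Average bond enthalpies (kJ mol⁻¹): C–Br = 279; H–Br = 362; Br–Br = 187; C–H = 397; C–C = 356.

ΔH ≈ −57 kJ

Bonds broken (reactants):
  Br–Br: 1 × 187 = 187
  C–C: 1 × 356 = 356
  C–H: 6 × 397 = 2382
  Σ(broken) = 2925 kJ
Bonds formed (products):
  C–Br: 1 × 279 = 279
  C–C: 1 × 356 = 356
  C–H: 5 × 397 = 1985
  H–Br: 1 × 362 = 362
  Σ(formed) = 2982 kJ
ΔH = Σ(broken) − Σ(formed) = 2925 − 2982 = −57 kJ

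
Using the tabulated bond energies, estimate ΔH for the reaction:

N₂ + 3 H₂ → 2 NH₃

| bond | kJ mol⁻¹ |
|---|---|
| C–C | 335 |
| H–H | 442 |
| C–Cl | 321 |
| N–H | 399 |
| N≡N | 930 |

Bonds broken (reactants):
  H–H: 3 × 442 = 1326
  N≡N: 1 × 930 = 930
  Σ(broken) = 2256 kJ
Bonds formed (products):
  N–H: 6 × 399 = 2394
  Σ(formed) = 2394 kJ
ΔH = Σ(broken) − Σ(formed) = 2256 − 2394 = −138 kJ

ΔH ≈ −138 kJ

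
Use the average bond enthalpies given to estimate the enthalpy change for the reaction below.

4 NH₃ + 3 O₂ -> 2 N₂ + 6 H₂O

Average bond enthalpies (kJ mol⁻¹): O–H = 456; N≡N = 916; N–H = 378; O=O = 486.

Bonds broken (reactants):
  N–H: 12 × 378 = 4536
  O=O: 3 × 486 = 1458
  Σ(broken) = 5994 kJ
Bonds formed (products):
  N≡N: 2 × 916 = 1832
  O–H: 12 × 456 = 5472
  Σ(formed) = 7304 kJ
ΔH = Σ(broken) − Σ(formed) = 5994 − 7304 = −1310 kJ

ΔH ≈ −1310 kJ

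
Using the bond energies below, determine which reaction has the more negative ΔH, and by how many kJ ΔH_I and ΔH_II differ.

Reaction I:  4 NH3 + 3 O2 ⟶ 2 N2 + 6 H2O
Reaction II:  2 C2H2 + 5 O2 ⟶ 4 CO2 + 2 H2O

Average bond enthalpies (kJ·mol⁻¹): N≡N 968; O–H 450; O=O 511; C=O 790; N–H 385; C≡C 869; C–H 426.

Reaction II, by 940 kJ

Reaction I:
  Bonds broken (reactants):
    N–H: 12 × 385 = 4620
    O=O: 3 × 511 = 1533
    Σ(broken) = 6153 kJ
  Bonds formed (products):
    N≡N: 2 × 968 = 1936
    O–H: 12 × 450 = 5400
    Σ(formed) = 7336 kJ
  ΔH_I = 6153 − 7336 = −1183 kJ
Reaction II:
  Bonds broken (reactants):
    C≡C: 2 × 869 = 1738
    C–H: 4 × 426 = 1704
    O=O: 5 × 511 = 2555
    Σ(broken) = 5997 kJ
  Bonds formed (products):
    C=O: 8 × 790 = 6320
    O–H: 4 × 450 = 1800
    Σ(formed) = 8120 kJ
  ΔH_II = 5997 − 8120 = −2123 kJ
ΔH_I − ΔH_II = +940 kJ, so reaction II has the more negative ΔH; |ΔH_I − ΔH_II| = 940 kJ.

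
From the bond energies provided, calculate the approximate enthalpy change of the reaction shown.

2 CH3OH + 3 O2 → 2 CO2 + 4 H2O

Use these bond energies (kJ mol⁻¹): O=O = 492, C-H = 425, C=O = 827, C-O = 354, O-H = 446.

ΔH ≈ −1250 kJ

Bonds broken (reactants):
  C-H: 6 × 425 = 2550
  C-O: 2 × 354 = 708
  O-H: 2 × 446 = 892
  O=O: 3 × 492 = 1476
  Σ(broken) = 5626 kJ
Bonds formed (products):
  C=O: 4 × 827 = 3308
  O-H: 8 × 446 = 3568
  Σ(formed) = 6876 kJ
ΔH = Σ(broken) − Σ(formed) = 5626 − 6876 = −1250 kJ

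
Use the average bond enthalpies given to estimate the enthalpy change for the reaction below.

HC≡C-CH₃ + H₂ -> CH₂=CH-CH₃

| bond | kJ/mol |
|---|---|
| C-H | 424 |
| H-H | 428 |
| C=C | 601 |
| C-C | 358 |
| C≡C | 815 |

ΔH ≈ −206 kJ

Bonds broken (reactants):
  C≡C: 1 × 815 = 815
  C-C: 1 × 358 = 358
  C-H: 4 × 424 = 1696
  H-H: 1 × 428 = 428
  Σ(broken) = 3297 kJ
Bonds formed (products):
  C-C: 1 × 358 = 358
  C-H: 6 × 424 = 2544
  C=C: 1 × 601 = 601
  Σ(formed) = 3503 kJ
ΔH = Σ(broken) − Σ(formed) = 3297 − 3503 = −206 kJ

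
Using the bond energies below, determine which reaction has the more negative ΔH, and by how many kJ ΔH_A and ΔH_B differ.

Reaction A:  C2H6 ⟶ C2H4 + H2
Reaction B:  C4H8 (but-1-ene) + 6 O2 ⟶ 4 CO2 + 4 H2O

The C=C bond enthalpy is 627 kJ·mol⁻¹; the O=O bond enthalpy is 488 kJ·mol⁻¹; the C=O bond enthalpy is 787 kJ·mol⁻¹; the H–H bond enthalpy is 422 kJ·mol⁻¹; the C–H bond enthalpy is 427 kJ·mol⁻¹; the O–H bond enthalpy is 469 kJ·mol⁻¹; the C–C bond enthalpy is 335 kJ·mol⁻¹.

Reaction B, by 2547 kJ

Reaction A:
  Bonds broken (reactants):
    C–C: 1 × 335 = 335
    C–H: 6 × 427 = 2562
    Σ(broken) = 2897 kJ
  Bonds formed (products):
    C–H: 4 × 427 = 1708
    C=C: 1 × 627 = 627
    H–H: 1 × 422 = 422
    Σ(formed) = 2757 kJ
  ΔH_A = 2897 − 2757 = +140 kJ
Reaction B:
  Bonds broken (reactants):
    C–C: 2 × 335 = 670
    C–H: 8 × 427 = 3416
    C=C: 1 × 627 = 627
    O=O: 6 × 488 = 2928
    Σ(broken) = 7641 kJ
  Bonds formed (products):
    C=O: 8 × 787 = 6296
    O–H: 8 × 469 = 3752
    Σ(formed) = 10048 kJ
  ΔH_B = 7641 − 10048 = −2407 kJ
ΔH_A − ΔH_B = +2547 kJ, so reaction B has the more negative ΔH; |ΔH_A − ΔH_B| = 2547 kJ.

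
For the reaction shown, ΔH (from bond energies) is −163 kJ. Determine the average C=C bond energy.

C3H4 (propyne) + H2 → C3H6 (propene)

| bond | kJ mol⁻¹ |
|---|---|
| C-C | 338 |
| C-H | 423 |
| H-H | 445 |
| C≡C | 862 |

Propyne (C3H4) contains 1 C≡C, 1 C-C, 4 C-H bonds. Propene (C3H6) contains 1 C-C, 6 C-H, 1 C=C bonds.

Let D be the C=C bond energy.
Σ(broken) = 1×862 + 1×338 + 4×423 + 1×445 = 3337
Σ(formed) = 1×338 + 6×423 + 1×D = 2876 + D
ΔH = Σ(broken) − Σ(formed) = (3337) − (2876 + D) = +461 − D
Setting this equal to −163 kJ gives D = 624 kJ/mol.

D(C=C) ≈ 624 kJ/mol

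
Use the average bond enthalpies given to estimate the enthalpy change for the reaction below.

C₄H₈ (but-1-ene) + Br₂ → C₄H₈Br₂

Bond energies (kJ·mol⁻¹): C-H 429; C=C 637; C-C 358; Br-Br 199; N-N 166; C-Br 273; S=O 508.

Bonds broken (reactants):
  Br-Br: 1 × 199 = 199
  C-C: 2 × 358 = 716
  C-H: 8 × 429 = 3432
  C=C: 1 × 637 = 637
  Σ(broken) = 4984 kJ
Bonds formed (products):
  C-Br: 2 × 273 = 546
  C-C: 3 × 358 = 1074
  C-H: 8 × 429 = 3432
  Σ(formed) = 5052 kJ
ΔH = Σ(broken) − Σ(formed) = 4984 − 5052 = −68 kJ

ΔH ≈ −68 kJ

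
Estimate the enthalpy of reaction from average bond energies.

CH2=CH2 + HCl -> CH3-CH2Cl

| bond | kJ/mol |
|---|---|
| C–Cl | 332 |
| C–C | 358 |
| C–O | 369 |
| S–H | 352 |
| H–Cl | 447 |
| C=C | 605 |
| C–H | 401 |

ΔH ≈ −39 kJ

Bonds broken (reactants):
  C–H: 4 × 401 = 1604
  C=C: 1 × 605 = 605
  H–Cl: 1 × 447 = 447
  Σ(broken) = 2656 kJ
Bonds formed (products):
  C–C: 1 × 358 = 358
  C–Cl: 1 × 332 = 332
  C–H: 5 × 401 = 2005
  Σ(formed) = 2695 kJ
ΔH = Σ(broken) − Σ(formed) = 2656 − 2695 = −39 kJ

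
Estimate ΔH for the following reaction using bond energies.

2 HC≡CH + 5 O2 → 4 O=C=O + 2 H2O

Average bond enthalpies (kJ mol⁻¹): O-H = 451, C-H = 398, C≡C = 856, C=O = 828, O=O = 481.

ΔH ≈ −2719 kJ

Bonds broken (reactants):
  C≡C: 2 × 856 = 1712
  C-H: 4 × 398 = 1592
  O=O: 5 × 481 = 2405
  Σ(broken) = 5709 kJ
Bonds formed (products):
  C=O: 8 × 828 = 6624
  O-H: 4 × 451 = 1804
  Σ(formed) = 8428 kJ
ΔH = Σ(broken) − Σ(formed) = 5709 − 8428 = −2719 kJ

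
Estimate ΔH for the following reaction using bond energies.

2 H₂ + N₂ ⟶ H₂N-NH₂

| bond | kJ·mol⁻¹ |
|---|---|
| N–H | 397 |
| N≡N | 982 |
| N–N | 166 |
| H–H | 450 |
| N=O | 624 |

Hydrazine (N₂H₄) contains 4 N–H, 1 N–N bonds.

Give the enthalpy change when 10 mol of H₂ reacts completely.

Bonds broken (reactants):
  H–H: 2 × 450 = 900
  N≡N: 1 × 982 = 982
  Σ(broken) = 1882 kJ
Bonds formed (products):
  N–H: 4 × 397 = 1588
  N–N: 1 × 166 = 166
  Σ(formed) = 1754 kJ
ΔH = Σ(broken) − Σ(formed) = 1882 − 1754 = +128 kJ
For 5× the reaction as written: 5 × (+128) = +640 kJ

ΔH = +640 kJ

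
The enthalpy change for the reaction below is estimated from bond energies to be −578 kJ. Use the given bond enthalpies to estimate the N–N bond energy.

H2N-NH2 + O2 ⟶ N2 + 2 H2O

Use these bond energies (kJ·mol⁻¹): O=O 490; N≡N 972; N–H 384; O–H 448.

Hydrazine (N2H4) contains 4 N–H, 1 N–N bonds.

D(N–N) ≈ 160 kJ/mol

Let D be the N–N bond energy.
Σ(broken) = 4×384 + 1×D + 1×490 = 2026 + D
Σ(formed) = 1×972 + 4×448 = 2764
ΔH = Σ(broken) − Σ(formed) = (2026 + D) − (2764) = −738 + D
Setting this equal to −578 kJ gives D = 160 kJ/mol.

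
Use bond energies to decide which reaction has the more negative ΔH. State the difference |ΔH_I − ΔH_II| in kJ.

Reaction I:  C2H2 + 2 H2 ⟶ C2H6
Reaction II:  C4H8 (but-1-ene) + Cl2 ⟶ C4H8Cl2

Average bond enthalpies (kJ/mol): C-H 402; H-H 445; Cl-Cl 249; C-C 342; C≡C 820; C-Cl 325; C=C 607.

Reaction I:
  Bonds broken (reactants):
    C≡C: 1 × 820 = 820
    C-H: 2 × 402 = 804
    H-H: 2 × 445 = 890
    Σ(broken) = 2514 kJ
  Bonds formed (products):
    C-C: 1 × 342 = 342
    C-H: 6 × 402 = 2412
    Σ(formed) = 2754 kJ
  ΔH_I = 2514 − 2754 = −240 kJ
Reaction II:
  Bonds broken (reactants):
    C-C: 2 × 342 = 684
    C-H: 8 × 402 = 3216
    C=C: 1 × 607 = 607
    Cl-Cl: 1 × 249 = 249
    Σ(broken) = 4756 kJ
  Bonds formed (products):
    C-C: 3 × 342 = 1026
    C-Cl: 2 × 325 = 650
    C-H: 8 × 402 = 3216
    Σ(formed) = 4892 kJ
  ΔH_II = 4756 − 4892 = −136 kJ
ΔH_I − ΔH_II = −104 kJ, so reaction I has the more negative ΔH; |ΔH_I − ΔH_II| = 104 kJ.

Reaction I, by 104 kJ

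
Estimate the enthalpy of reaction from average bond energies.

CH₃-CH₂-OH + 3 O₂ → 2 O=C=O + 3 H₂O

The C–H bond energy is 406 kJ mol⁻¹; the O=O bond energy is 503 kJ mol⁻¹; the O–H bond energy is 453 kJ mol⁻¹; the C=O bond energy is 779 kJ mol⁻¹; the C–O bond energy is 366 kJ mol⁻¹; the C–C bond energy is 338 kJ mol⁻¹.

ΔH ≈ −1138 kJ

Bonds broken (reactants):
  C–C: 1 × 338 = 338
  C–H: 5 × 406 = 2030
  C–O: 1 × 366 = 366
  O–H: 1 × 453 = 453
  O=O: 3 × 503 = 1509
  Σ(broken) = 4696 kJ
Bonds formed (products):
  C=O: 4 × 779 = 3116
  O–H: 6 × 453 = 2718
  Σ(formed) = 5834 kJ
ΔH = Σ(broken) − Σ(formed) = 4696 − 5834 = −1138 kJ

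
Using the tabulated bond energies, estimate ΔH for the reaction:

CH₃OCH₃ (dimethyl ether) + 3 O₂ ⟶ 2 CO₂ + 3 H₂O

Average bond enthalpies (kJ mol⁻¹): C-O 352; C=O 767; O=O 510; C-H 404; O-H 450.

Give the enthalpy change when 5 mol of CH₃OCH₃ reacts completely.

Bonds broken (reactants):
  C-H: 6 × 404 = 2424
  C-O: 2 × 352 = 704
  O=O: 3 × 510 = 1530
  Σ(broken) = 4658 kJ
Bonds formed (products):
  C=O: 4 × 767 = 3068
  O-H: 6 × 450 = 2700
  Σ(formed) = 5768 kJ
ΔH = Σ(broken) − Σ(formed) = 4658 − 5768 = −1110 kJ
For 5× the reaction as written: 5 × (−1110) = −5550 kJ

ΔH = −5550 kJ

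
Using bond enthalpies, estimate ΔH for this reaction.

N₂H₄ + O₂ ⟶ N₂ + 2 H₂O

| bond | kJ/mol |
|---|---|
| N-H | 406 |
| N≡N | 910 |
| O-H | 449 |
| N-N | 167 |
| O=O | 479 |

Bonds broken (reactants):
  N-H: 4 × 406 = 1624
  N-N: 1 × 167 = 167
  O=O: 1 × 479 = 479
  Σ(broken) = 2270 kJ
Bonds formed (products):
  N≡N: 1 × 910 = 910
  O-H: 4 × 449 = 1796
  Σ(formed) = 2706 kJ
ΔH = Σ(broken) − Σ(formed) = 2270 − 2706 = −436 kJ

ΔH ≈ −436 kJ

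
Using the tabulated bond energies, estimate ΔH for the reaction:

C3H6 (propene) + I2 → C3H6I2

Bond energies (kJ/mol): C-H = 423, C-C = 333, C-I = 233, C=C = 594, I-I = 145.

ΔH ≈ −60 kJ

Bonds broken (reactants):
  C-C: 1 × 333 = 333
  C-H: 6 × 423 = 2538
  C=C: 1 × 594 = 594
  I-I: 1 × 145 = 145
  Σ(broken) = 3610 kJ
Bonds formed (products):
  C-C: 2 × 333 = 666
  C-H: 6 × 423 = 2538
  C-I: 2 × 233 = 466
  Σ(formed) = 3670 kJ
ΔH = Σ(broken) − Σ(formed) = 3610 − 3670 = −60 kJ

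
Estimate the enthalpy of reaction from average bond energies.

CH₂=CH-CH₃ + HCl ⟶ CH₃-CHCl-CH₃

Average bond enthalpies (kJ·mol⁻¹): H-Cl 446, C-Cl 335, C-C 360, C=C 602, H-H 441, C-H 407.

Bonds broken (reactants):
  C-C: 1 × 360 = 360
  C-H: 6 × 407 = 2442
  C=C: 1 × 602 = 602
  H-Cl: 1 × 446 = 446
  Σ(broken) = 3850 kJ
Bonds formed (products):
  C-C: 2 × 360 = 720
  C-Cl: 1 × 335 = 335
  C-H: 7 × 407 = 2849
  Σ(formed) = 3904 kJ
ΔH = Σ(broken) − Σ(formed) = 3850 − 3904 = −54 kJ

ΔH ≈ −54 kJ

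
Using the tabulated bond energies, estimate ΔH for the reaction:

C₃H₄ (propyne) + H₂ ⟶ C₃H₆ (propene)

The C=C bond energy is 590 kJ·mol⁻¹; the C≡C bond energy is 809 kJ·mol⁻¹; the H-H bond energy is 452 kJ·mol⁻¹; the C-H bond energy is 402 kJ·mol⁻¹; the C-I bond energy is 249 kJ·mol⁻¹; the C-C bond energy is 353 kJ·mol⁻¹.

Bonds broken (reactants):
  C≡C: 1 × 809 = 809
  C-C: 1 × 353 = 353
  C-H: 4 × 402 = 1608
  H-H: 1 × 452 = 452
  Σ(broken) = 3222 kJ
Bonds formed (products):
  C-C: 1 × 353 = 353
  C-H: 6 × 402 = 2412
  C=C: 1 × 590 = 590
  Σ(formed) = 3355 kJ
ΔH = Σ(broken) − Σ(formed) = 3222 − 3355 = −133 kJ

ΔH ≈ −133 kJ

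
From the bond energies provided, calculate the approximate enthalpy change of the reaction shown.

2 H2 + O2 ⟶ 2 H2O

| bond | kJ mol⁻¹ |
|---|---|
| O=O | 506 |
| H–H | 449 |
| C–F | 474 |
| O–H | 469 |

ΔH ≈ −472 kJ

Bonds broken (reactants):
  H–H: 2 × 449 = 898
  O=O: 1 × 506 = 506
  Σ(broken) = 1404 kJ
Bonds formed (products):
  O–H: 4 × 469 = 1876
  Σ(formed) = 1876 kJ
ΔH = Σ(broken) − Σ(formed) = 1404 − 1876 = −472 kJ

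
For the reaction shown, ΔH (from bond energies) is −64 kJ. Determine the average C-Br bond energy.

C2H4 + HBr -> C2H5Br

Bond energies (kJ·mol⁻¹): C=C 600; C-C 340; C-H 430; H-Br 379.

D(C-Br) ≈ 273 kJ/mol

Let D be the C-Br bond energy.
Σ(broken) = 4×430 + 1×600 + 1×379 = 2699
Σ(formed) = 1×D + 1×340 + 5×430 = 2490 + D
ΔH = Σ(broken) − Σ(formed) = (2699) − (2490 + D) = +209 − D
Setting this equal to −64 kJ gives D = 273 kJ/mol.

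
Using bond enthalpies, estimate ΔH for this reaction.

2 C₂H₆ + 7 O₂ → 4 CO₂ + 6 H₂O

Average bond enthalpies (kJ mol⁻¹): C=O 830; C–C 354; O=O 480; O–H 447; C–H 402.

ΔH ≈ −3112 kJ

Bonds broken (reactants):
  C–C: 2 × 354 = 708
  C–H: 12 × 402 = 4824
  O=O: 7 × 480 = 3360
  Σ(broken) = 8892 kJ
Bonds formed (products):
  C=O: 8 × 830 = 6640
  O–H: 12 × 447 = 5364
  Σ(formed) = 12004 kJ
ΔH = Σ(broken) − Σ(formed) = 8892 − 12004 = −3112 kJ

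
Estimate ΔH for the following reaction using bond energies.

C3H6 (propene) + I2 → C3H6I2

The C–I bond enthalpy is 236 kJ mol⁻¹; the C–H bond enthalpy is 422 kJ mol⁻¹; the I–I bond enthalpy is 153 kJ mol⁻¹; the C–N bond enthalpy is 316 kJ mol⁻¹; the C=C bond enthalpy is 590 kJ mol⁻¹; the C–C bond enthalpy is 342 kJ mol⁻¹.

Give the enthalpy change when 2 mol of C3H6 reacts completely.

ΔH = −142 kJ

Bonds broken (reactants):
  C–C: 1 × 342 = 342
  C–H: 6 × 422 = 2532
  C=C: 1 × 590 = 590
  I–I: 1 × 153 = 153
  Σ(broken) = 3617 kJ
Bonds formed (products):
  C–C: 2 × 342 = 684
  C–H: 6 × 422 = 2532
  C–I: 2 × 236 = 472
  Σ(formed) = 3688 kJ
ΔH = Σ(broken) − Σ(formed) = 3617 − 3688 = −71 kJ
For 2× the reaction as written: 2 × (−71) = −142 kJ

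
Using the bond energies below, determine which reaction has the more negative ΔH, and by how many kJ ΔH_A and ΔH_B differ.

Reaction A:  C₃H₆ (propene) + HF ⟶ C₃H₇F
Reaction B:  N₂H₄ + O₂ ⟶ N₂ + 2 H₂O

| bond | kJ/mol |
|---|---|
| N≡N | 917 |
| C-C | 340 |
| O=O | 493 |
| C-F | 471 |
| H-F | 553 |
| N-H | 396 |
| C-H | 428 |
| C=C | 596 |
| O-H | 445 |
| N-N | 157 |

Reaction B, by 373 kJ

Reaction A:
  Bonds broken (reactants):
    C-C: 1 × 340 = 340
    C-H: 6 × 428 = 2568
    C=C: 1 × 596 = 596
    H-F: 1 × 553 = 553
    Σ(broken) = 4057 kJ
  Bonds formed (products):
    C-C: 2 × 340 = 680
    C-F: 1 × 471 = 471
    C-H: 7 × 428 = 2996
    Σ(formed) = 4147 kJ
  ΔH_A = 4057 − 4147 = −90 kJ
Reaction B:
  Bonds broken (reactants):
    N-H: 4 × 396 = 1584
    N-N: 1 × 157 = 157
    O=O: 1 × 493 = 493
    Σ(broken) = 2234 kJ
  Bonds formed (products):
    N≡N: 1 × 917 = 917
    O-H: 4 × 445 = 1780
    Σ(formed) = 2697 kJ
  ΔH_B = 2234 − 2697 = −463 kJ
ΔH_A − ΔH_B = +373 kJ, so reaction B has the more negative ΔH; |ΔH_A − ΔH_B| = 373 kJ.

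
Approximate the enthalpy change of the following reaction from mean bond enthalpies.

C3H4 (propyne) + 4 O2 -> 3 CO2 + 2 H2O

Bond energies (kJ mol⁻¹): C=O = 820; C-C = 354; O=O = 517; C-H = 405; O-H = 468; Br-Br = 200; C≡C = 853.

ΔH ≈ −1897 kJ

Bonds broken (reactants):
  C≡C: 1 × 853 = 853
  C-C: 1 × 354 = 354
  C-H: 4 × 405 = 1620
  O=O: 4 × 517 = 2068
  Σ(broken) = 4895 kJ
Bonds formed (products):
  C=O: 6 × 820 = 4920
  O-H: 4 × 468 = 1872
  Σ(formed) = 6792 kJ
ΔH = Σ(broken) − Σ(formed) = 4895 − 6792 = −1897 kJ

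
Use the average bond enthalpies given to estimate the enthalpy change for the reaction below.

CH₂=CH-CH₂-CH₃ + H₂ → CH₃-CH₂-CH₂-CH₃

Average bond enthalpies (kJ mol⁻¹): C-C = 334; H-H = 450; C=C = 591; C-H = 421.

Bonds broken (reactants):
  C-C: 2 × 334 = 668
  C-H: 8 × 421 = 3368
  C=C: 1 × 591 = 591
  H-H: 1 × 450 = 450
  Σ(broken) = 5077 kJ
Bonds formed (products):
  C-C: 3 × 334 = 1002
  C-H: 10 × 421 = 4210
  Σ(formed) = 5212 kJ
ΔH = Σ(broken) − Σ(formed) = 5077 − 5212 = −135 kJ

ΔH ≈ −135 kJ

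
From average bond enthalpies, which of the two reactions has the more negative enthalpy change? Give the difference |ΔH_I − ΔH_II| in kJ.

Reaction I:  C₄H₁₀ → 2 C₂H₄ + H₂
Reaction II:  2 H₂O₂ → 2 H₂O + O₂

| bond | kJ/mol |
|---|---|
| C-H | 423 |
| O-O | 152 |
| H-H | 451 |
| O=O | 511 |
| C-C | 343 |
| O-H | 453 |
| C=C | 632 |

Reaction II, by 367 kJ

Reaction I:
  Bonds broken (reactants):
    C-C: 3 × 343 = 1029
    C-H: 10 × 423 = 4230
    Σ(broken) = 5259 kJ
  Bonds formed (products):
    C-H: 8 × 423 = 3384
    C=C: 2 × 632 = 1264
    H-H: 1 × 451 = 451
    Σ(formed) = 5099 kJ
  ΔH_I = 5259 − 5099 = +160 kJ
Reaction II:
  Bonds broken (reactants):
    O-H: 4 × 453 = 1812
    O-O: 2 × 152 = 304
    Σ(broken) = 2116 kJ
  Bonds formed (products):
    O-H: 4 × 453 = 1812
    O=O: 1 × 511 = 511
    Σ(formed) = 2323 kJ
  ΔH_II = 2116 − 2323 = −207 kJ
ΔH_I − ΔH_II = +367 kJ, so reaction II has the more negative ΔH; |ΔH_I − ΔH_II| = 367 kJ.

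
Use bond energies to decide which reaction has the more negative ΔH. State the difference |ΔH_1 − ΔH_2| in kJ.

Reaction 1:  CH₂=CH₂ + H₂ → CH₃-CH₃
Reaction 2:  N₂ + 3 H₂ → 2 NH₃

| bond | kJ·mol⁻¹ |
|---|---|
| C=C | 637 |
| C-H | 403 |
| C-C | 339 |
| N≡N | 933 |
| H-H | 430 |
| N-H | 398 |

Reaction 1:
  Bonds broken (reactants):
    C-H: 4 × 403 = 1612
    C=C: 1 × 637 = 637
    H-H: 1 × 430 = 430
    Σ(broken) = 2679 kJ
  Bonds formed (products):
    C-C: 1 × 339 = 339
    C-H: 6 × 403 = 2418
    Σ(formed) = 2757 kJ
  ΔH_1 = 2679 − 2757 = −78 kJ
Reaction 2:
  Bonds broken (reactants):
    H-H: 3 × 430 = 1290
    N≡N: 1 × 933 = 933
    Σ(broken) = 2223 kJ
  Bonds formed (products):
    N-H: 6 × 398 = 2388
    Σ(formed) = 2388 kJ
  ΔH_2 = 2223 − 2388 = −165 kJ
ΔH_1 − ΔH_2 = +87 kJ, so reaction 2 has the more negative ΔH; |ΔH_1 − ΔH_2| = 87 kJ.

Reaction 2, by 87 kJ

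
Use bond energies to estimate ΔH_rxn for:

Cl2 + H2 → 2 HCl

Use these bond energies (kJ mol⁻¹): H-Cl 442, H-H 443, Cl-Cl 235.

Bonds broken (reactants):
  Cl-Cl: 1 × 235 = 235
  H-H: 1 × 443 = 443
  Σ(broken) = 678 kJ
Bonds formed (products):
  H-Cl: 2 × 442 = 884
  Σ(formed) = 884 kJ
ΔH = Σ(broken) − Σ(formed) = 678 − 884 = −206 kJ

ΔH ≈ −206 kJ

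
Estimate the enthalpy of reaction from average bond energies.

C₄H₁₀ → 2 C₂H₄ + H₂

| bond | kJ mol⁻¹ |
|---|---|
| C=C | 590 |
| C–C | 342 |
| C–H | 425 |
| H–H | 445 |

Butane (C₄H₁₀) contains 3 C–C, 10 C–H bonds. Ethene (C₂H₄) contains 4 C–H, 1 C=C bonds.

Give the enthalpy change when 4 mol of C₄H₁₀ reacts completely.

Bonds broken (reactants):
  C–C: 3 × 342 = 1026
  C–H: 10 × 425 = 4250
  Σ(broken) = 5276 kJ
Bonds formed (products):
  C–H: 8 × 425 = 3400
  C=C: 2 × 590 = 1180
  H–H: 1 × 445 = 445
  Σ(formed) = 5025 kJ
ΔH = Σ(broken) − Σ(formed) = 5276 − 5025 = +251 kJ
For 4× the reaction as written: 4 × (+251) = +1004 kJ

ΔH = +1004 kJ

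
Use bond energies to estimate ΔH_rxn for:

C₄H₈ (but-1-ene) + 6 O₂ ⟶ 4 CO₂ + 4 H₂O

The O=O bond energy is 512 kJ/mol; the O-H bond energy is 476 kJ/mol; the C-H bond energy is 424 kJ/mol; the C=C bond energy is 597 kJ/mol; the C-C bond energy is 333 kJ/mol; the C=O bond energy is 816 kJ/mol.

ΔH ≈ −2609 kJ

Bonds broken (reactants):
  C-C: 2 × 333 = 666
  C-H: 8 × 424 = 3392
  C=C: 1 × 597 = 597
  O=O: 6 × 512 = 3072
  Σ(broken) = 7727 kJ
Bonds formed (products):
  C=O: 8 × 816 = 6528
  O-H: 8 × 476 = 3808
  Σ(formed) = 10336 kJ
ΔH = Σ(broken) − Σ(formed) = 7727 − 10336 = −2609 kJ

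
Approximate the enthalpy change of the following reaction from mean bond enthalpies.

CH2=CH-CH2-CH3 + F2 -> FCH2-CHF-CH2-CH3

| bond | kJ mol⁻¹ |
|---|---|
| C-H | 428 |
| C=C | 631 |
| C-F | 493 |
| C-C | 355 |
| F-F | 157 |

ΔH ≈ −553 kJ

Bonds broken (reactants):
  C-C: 2 × 355 = 710
  C-H: 8 × 428 = 3424
  C=C: 1 × 631 = 631
  F-F: 1 × 157 = 157
  Σ(broken) = 4922 kJ
Bonds formed (products):
  C-C: 3 × 355 = 1065
  C-F: 2 × 493 = 986
  C-H: 8 × 428 = 3424
  Σ(formed) = 5475 kJ
ΔH = Σ(broken) − Σ(formed) = 4922 − 5475 = −553 kJ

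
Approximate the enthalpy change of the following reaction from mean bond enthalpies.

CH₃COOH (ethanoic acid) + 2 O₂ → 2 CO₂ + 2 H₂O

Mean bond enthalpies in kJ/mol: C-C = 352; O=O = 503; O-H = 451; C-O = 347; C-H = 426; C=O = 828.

ΔH ≈ −854 kJ

Bonds broken (reactants):
  C-C: 1 × 352 = 352
  C-H: 3 × 426 = 1278
  C-O: 1 × 347 = 347
  C=O: 1 × 828 = 828
  O-H: 1 × 451 = 451
  O=O: 2 × 503 = 1006
  Σ(broken) = 4262 kJ
Bonds formed (products):
  C=O: 4 × 828 = 3312
  O-H: 4 × 451 = 1804
  Σ(formed) = 5116 kJ
ΔH = Σ(broken) − Σ(formed) = 4262 − 5116 = −854 kJ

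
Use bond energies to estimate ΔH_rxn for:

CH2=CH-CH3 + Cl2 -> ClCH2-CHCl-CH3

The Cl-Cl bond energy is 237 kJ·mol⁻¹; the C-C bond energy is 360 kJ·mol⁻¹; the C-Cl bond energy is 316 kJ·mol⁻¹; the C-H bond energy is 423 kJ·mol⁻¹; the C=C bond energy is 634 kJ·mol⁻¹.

Bonds broken (reactants):
  C-C: 1 × 360 = 360
  C-H: 6 × 423 = 2538
  C=C: 1 × 634 = 634
  Cl-Cl: 1 × 237 = 237
  Σ(broken) = 3769 kJ
Bonds formed (products):
  C-C: 2 × 360 = 720
  C-Cl: 2 × 316 = 632
  C-H: 6 × 423 = 2538
  Σ(formed) = 3890 kJ
ΔH = Σ(broken) − Σ(formed) = 3769 − 3890 = −121 kJ

ΔH ≈ −121 kJ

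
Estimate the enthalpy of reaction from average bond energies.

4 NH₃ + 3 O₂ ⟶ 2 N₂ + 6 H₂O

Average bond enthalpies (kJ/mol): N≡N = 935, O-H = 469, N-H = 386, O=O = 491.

Bonds broken (reactants):
  N-H: 12 × 386 = 4632
  O=O: 3 × 491 = 1473
  Σ(broken) = 6105 kJ
Bonds formed (products):
  N≡N: 2 × 935 = 1870
  O-H: 12 × 469 = 5628
  Σ(formed) = 7498 kJ
ΔH = Σ(broken) − Σ(formed) = 6105 − 7498 = −1393 kJ

ΔH ≈ −1393 kJ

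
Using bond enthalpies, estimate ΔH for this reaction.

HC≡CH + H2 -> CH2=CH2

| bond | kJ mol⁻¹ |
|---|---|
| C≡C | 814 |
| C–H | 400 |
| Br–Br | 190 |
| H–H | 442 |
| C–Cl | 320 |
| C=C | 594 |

Bonds broken (reactants):
  C≡C: 1 × 814 = 814
  C–H: 2 × 400 = 800
  H–H: 1 × 442 = 442
  Σ(broken) = 2056 kJ
Bonds formed (products):
  C–H: 4 × 400 = 1600
  C=C: 1 × 594 = 594
  Σ(formed) = 2194 kJ
ΔH = Σ(broken) − Σ(formed) = 2056 − 2194 = −138 kJ

ΔH ≈ −138 kJ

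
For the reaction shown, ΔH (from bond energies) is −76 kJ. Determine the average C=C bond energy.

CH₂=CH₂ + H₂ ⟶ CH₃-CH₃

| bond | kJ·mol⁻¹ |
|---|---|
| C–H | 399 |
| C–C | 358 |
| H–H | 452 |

D(C=C) ≈ 628 kJ/mol

Let D be the C=C bond energy.
Σ(broken) = 4×399 + 1×D + 1×452 = 2048 + D
Σ(formed) = 1×358 + 6×399 = 2752
ΔH = Σ(broken) − Σ(formed) = (2048 + D) − (2752) = −704 + D
Setting this equal to −76 kJ gives D = 628 kJ/mol.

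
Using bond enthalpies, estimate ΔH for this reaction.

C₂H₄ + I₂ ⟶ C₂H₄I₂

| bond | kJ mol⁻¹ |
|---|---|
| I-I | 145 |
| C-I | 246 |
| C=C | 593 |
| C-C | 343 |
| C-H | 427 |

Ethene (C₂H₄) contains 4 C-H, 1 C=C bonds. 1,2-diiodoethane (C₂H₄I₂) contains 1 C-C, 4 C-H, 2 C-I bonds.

Bonds broken (reactants):
  C-H: 4 × 427 = 1708
  C=C: 1 × 593 = 593
  I-I: 1 × 145 = 145
  Σ(broken) = 2446 kJ
Bonds formed (products):
  C-C: 1 × 343 = 343
  C-H: 4 × 427 = 1708
  C-I: 2 × 246 = 492
  Σ(formed) = 2543 kJ
ΔH = Σ(broken) − Σ(formed) = 2446 − 2543 = −97 kJ

ΔH ≈ −97 kJ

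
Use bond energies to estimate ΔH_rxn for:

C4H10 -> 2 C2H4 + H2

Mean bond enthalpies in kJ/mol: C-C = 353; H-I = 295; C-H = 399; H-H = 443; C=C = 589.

ΔH ≈ +236 kJ

Bonds broken (reactants):
  C-C: 3 × 353 = 1059
  C-H: 10 × 399 = 3990
  Σ(broken) = 5049 kJ
Bonds formed (products):
  C-H: 8 × 399 = 3192
  C=C: 2 × 589 = 1178
  H-H: 1 × 443 = 443
  Σ(formed) = 4813 kJ
ΔH = Σ(broken) − Σ(formed) = 5049 − 4813 = +236 kJ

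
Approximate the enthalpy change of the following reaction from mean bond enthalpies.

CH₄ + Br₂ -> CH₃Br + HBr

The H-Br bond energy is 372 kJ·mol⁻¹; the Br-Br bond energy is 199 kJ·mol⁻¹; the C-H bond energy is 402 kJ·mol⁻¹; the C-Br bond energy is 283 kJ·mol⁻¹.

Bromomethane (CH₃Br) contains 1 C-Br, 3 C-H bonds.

Bonds broken (reactants):
  Br-Br: 1 × 199 = 199
  C-H: 4 × 402 = 1608
  Σ(broken) = 1807 kJ
Bonds formed (products):
  C-Br: 1 × 283 = 283
  C-H: 3 × 402 = 1206
  H-Br: 1 × 372 = 372
  Σ(formed) = 1861 kJ
ΔH = Σ(broken) − Σ(formed) = 1807 − 1861 = −54 kJ

ΔH ≈ −54 kJ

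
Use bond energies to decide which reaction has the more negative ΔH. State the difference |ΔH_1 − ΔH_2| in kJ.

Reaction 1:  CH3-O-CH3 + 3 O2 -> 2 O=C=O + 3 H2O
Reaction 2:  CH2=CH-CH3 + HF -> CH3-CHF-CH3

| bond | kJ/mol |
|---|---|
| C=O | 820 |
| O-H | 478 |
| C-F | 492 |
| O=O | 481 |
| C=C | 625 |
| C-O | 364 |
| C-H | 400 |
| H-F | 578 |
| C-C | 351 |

Reaction 1, by 1537 kJ

Reaction 1:
  Bonds broken (reactants):
    C-H: 6 × 400 = 2400
    C-O: 2 × 364 = 728
    O=O: 3 × 481 = 1443
    Σ(broken) = 4571 kJ
  Bonds formed (products):
    C=O: 4 × 820 = 3280
    O-H: 6 × 478 = 2868
    Σ(formed) = 6148 kJ
  ΔH_1 = 4571 − 6148 = −1577 kJ
Reaction 2:
  Bonds broken (reactants):
    C-C: 1 × 351 = 351
    C-H: 6 × 400 = 2400
    C=C: 1 × 625 = 625
    H-F: 1 × 578 = 578
    Σ(broken) = 3954 kJ
  Bonds formed (products):
    C-C: 2 × 351 = 702
    C-F: 1 × 492 = 492
    C-H: 7 × 400 = 2800
    Σ(formed) = 3994 kJ
  ΔH_2 = 3954 − 3994 = −40 kJ
ΔH_1 − ΔH_2 = −1537 kJ, so reaction 1 has the more negative ΔH; |ΔH_1 − ΔH_2| = 1537 kJ.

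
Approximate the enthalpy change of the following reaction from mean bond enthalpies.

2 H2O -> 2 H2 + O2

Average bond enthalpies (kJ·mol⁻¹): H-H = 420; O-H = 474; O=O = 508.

Bonds broken (reactants):
  O-H: 4 × 474 = 1896
  Σ(broken) = 1896 kJ
Bonds formed (products):
  H-H: 2 × 420 = 840
  O=O: 1 × 508 = 508
  Σ(formed) = 1348 kJ
ΔH = Σ(broken) − Σ(formed) = 1896 − 1348 = +548 kJ

ΔH ≈ +548 kJ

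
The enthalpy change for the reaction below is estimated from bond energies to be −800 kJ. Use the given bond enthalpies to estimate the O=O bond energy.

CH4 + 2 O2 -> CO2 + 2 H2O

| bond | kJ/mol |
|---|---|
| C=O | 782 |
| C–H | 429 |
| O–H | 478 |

Let D be the O=O bond energy.
Σ(broken) = 4×429 + 2×D = 1716 + 2D
Σ(formed) = 2×782 + 4×478 = 3476
ΔH = Σ(broken) − Σ(formed) = (1716 + 2D) − (3476) = −1760 + 2D
Setting this equal to −800 kJ gives 2D = 960, so D = 480 kJ/mol.

D(O=O) ≈ 480 kJ/mol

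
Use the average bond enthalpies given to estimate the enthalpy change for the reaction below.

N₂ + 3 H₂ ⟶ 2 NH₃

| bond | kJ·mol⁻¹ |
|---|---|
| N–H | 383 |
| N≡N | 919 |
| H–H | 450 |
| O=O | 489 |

ΔH ≈ −29 kJ

Bonds broken (reactants):
  H–H: 3 × 450 = 1350
  N≡N: 1 × 919 = 919
  Σ(broken) = 2269 kJ
Bonds formed (products):
  N–H: 6 × 383 = 2298
  Σ(formed) = 2298 kJ
ΔH = Σ(broken) − Σ(formed) = 2269 − 2298 = −29 kJ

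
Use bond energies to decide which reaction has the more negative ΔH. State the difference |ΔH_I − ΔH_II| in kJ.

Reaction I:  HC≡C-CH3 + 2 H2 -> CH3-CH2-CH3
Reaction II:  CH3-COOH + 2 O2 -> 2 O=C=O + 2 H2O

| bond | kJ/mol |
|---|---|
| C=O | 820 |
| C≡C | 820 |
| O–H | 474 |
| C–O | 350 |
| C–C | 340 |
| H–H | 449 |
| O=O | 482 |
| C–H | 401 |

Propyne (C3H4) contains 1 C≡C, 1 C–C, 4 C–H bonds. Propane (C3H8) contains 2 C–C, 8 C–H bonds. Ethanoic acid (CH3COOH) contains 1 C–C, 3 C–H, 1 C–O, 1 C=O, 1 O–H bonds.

Reaction II, by 799 kJ

Reaction I:
  Bonds broken (reactants):
    C≡C: 1 × 820 = 820
    C–C: 1 × 340 = 340
    C–H: 4 × 401 = 1604
    H–H: 2 × 449 = 898
    Σ(broken) = 3662 kJ
  Bonds formed (products):
    C–C: 2 × 340 = 680
    C–H: 8 × 401 = 3208
    Σ(formed) = 3888 kJ
  ΔH_I = 3662 − 3888 = −226 kJ
Reaction II:
  Bonds broken (reactants):
    C–C: 1 × 340 = 340
    C–H: 3 × 401 = 1203
    C–O: 1 × 350 = 350
    C=O: 1 × 820 = 820
    O–H: 1 × 474 = 474
    O=O: 2 × 482 = 964
    Σ(broken) = 4151 kJ
  Bonds formed (products):
    C=O: 4 × 820 = 3280
    O–H: 4 × 474 = 1896
    Σ(formed) = 5176 kJ
  ΔH_II = 4151 − 5176 = −1025 kJ
ΔH_I − ΔH_II = +799 kJ, so reaction II has the more negative ΔH; |ΔH_I − ΔH_II| = 799 kJ.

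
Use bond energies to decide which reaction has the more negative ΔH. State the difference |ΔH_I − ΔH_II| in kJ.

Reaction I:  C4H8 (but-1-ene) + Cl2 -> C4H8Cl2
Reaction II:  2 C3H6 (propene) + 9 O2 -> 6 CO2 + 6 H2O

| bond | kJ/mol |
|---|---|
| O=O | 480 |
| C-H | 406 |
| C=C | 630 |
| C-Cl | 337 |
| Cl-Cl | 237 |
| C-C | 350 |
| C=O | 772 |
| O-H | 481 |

Reaction I:
  Bonds broken (reactants):
    C-C: 2 × 350 = 700
    C-H: 8 × 406 = 3248
    C=C: 1 × 630 = 630
    Cl-Cl: 1 × 237 = 237
    Σ(broken) = 4815 kJ
  Bonds formed (products):
    C-C: 3 × 350 = 1050
    C-Cl: 2 × 337 = 674
    C-H: 8 × 406 = 3248
    Σ(formed) = 4972 kJ
  ΔH_I = 4815 − 4972 = −157 kJ
Reaction II:
  Bonds broken (reactants):
    C-C: 2 × 350 = 700
    C-H: 12 × 406 = 4872
    C=C: 2 × 630 = 1260
    O=O: 9 × 480 = 4320
    Σ(broken) = 11152 kJ
  Bonds formed (products):
    C=O: 12 × 772 = 9264
    O-H: 12 × 481 = 5772
    Σ(formed) = 15036 kJ
  ΔH_II = 11152 − 15036 = −3884 kJ
ΔH_I − ΔH_II = +3727 kJ, so reaction II has the more negative ΔH; |ΔH_I − ΔH_II| = 3727 kJ.

Reaction II, by 3727 kJ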